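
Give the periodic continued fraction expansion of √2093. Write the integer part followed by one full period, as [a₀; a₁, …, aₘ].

a₀ = ⌊√2093⌋ = 45.
With m₀=0, d₀=1 and mₖ₊₁ = dₖaₖ − mₖ, dₖ₊₁ = (n − mₖ₊₁²)/dₖ, aₖ₊₁ = ⌊(a₀+mₖ₊₁)/dₖ₊₁⌋:
  k=1: m=45, d=68, a=1
  k=2: m=23, d=23, a=2
  k=3: m=23, d=68, a=1
  k=4: m=45, d=1, a=90
d=1 and a=2a₀=90 at k=4, so the next step gives (m, d) = (45, 68) again — its k=1 value — and the period has length 4.

[45; 1, 2, 1, 90]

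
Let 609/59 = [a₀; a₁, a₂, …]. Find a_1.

3

609 = 10·59 + 19   →  a_0 = 10
59 = 3·19 + 2   →  a_1 = 3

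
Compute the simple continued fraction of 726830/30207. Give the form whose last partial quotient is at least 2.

[24; 16, 4, 2, 18, 2, 1, 3]

726830 = 24×30207 + 1862
30207 = 16×1862 + 415
1862 = 4×415 + 202
415 = 2×202 + 11
202 = 18×11 + 4
11 = 2×4 + 3
4 = 1×3 + 1
3 = 3×1 + 0  (stop)
So 726830/30207 = [24; 16, 4, 2, 18, 2, 1, 3].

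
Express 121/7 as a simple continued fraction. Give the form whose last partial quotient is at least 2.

121 = 17*7 + 2
7 = 3*2 + 1
2 = 2*1 + 0  (stop)
So 121/7 = [17; 3, 2].

[17; 3, 2]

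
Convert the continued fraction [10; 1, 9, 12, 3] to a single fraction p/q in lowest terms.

4066/373

Using pₖ = aₖpₖ₋₁ + pₖ₋₂ and qₖ = aₖqₖ₋₁ + qₖ₋₂:
  k=0: a=10, p=10, q=1
  k=1: a=1, p=11, q=1
  k=2: a=9, p=109, q=10
  k=3: a=12, p=1319, q=121
  k=4: a=3, p=4066, q=373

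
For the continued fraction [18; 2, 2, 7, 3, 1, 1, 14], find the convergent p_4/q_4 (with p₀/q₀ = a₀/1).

Using pₖ = aₖpₖ₋₁ + pₖ₋₂, qₖ = aₖqₖ₋₁ + qₖ₋₂ (with p₋₁=1, p₋₂=0, q₋₁=0, q₋₂=1):
  k=0: a=18, p=18, q=1
  k=1: a=2, p=37, q=2
  k=2: a=2, p=92, q=5
  k=3: a=7, p=681, q=37
  k=4: a=3, p=2135, q=116

2135/116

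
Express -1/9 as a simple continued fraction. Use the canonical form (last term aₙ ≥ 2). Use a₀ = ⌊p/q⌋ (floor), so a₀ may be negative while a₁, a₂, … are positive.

-1 = -1·9 + 8
9 = 1·8 + 1
8 = 8·1 + 0  (stop)
So -1/9 = [-1; 1, 8].

[-1; 1, 8]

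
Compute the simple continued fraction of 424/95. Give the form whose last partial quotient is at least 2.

[4; 2, 6, 3, 2]

424 = 4·95 + 44
95 = 2·44 + 7
44 = 6·7 + 2
7 = 3·2 + 1
2 = 2·1 + 0  (stop)
So 424/95 = [4; 2, 6, 3, 2].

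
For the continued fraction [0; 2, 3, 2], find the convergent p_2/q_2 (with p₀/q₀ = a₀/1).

Using pₖ = aₖpₖ₋₁ + pₖ₋₂, qₖ = aₖqₖ₋₁ + qₖ₋₂ (with p₋₁=1, p₋₂=0, q₋₁=0, q₋₂=1):
  k=0: a=0, p=0, q=1
  k=1: a=2, p=1, q=2
  k=2: a=3, p=3, q=7

3/7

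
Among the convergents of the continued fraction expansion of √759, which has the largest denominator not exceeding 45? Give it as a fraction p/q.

551/20

√759 = [27; 1, 1, 4, 1, 1, 54, …] (period length 6).
Convergents:
  p_0/q_0 = 27/1
  p_1/q_1 = 28/1
  p_2/q_2 = 55/2
  p_3/q_3 = 248/9
  p_4/q_4 = 303/11
  p_5/q_5 = 551/20
  p_6/q_6 = 30057/1091
q_5 = 20 ≤ 45 < 1091 = q_6, so the answer is 551/20.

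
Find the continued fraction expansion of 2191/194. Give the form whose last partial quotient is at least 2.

2191 = 11×194 + 57
194 = 3×57 + 23
57 = 2×23 + 11
23 = 2×11 + 1
11 = 11×1 + 0  (stop)
So 2191/194 = [11; 3, 2, 2, 11].

[11; 3, 2, 2, 11]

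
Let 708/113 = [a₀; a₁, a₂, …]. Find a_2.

708 = 6·113 + 30   →  a_0 = 6
113 = 3·30 + 23   →  a_1 = 3
30 = 1·23 + 7   →  a_2 = 1

1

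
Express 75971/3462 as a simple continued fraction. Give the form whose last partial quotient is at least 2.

75971 = 21·3462 + 3269
3462 = 1·3269 + 193
3269 = 16·193 + 181
193 = 1·181 + 12
181 = 15·12 + 1
12 = 12·1 + 0  (stop)
So 75971/3462 = [21; 1, 16, 1, 15, 12].

[21; 1, 16, 1, 15, 12]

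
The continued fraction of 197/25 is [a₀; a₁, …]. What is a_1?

197 = 7·25 + 22   →  a_0 = 7
25 = 1·22 + 3   →  a_1 = 1

1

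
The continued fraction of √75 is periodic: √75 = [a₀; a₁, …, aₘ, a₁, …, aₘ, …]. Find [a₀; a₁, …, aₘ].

[8; 1, 1, 1, 16]

a₀ = ⌊√75⌋ = 8.
With m₀=0, d₀=1 and mₖ₊₁ = dₖaₖ − mₖ, dₖ₊₁ = (n − mₖ₊₁²)/dₖ, aₖ₊₁ = ⌊(a₀+mₖ₊₁)/dₖ₊₁⌋:
  k=1: m=8, d=11, a=1
  k=2: m=3, d=6, a=1
  k=3: m=3, d=11, a=1
  k=4: m=8, d=1, a=16
d=1 and a=2a₀=16 at k=4, so the next step gives (m, d) = (8, 11) again — its k=1 value — and the period has length 4.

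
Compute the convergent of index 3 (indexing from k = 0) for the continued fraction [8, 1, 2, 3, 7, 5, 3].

87/10

Using pₖ = aₖpₖ₋₁ + pₖ₋₂, qₖ = aₖqₖ₋₁ + qₖ₋₂ (with p₋₁=1, p₋₂=0, q₋₁=0, q₋₂=1):
  k=0: a=8, p=8, q=1
  k=1: a=1, p=9, q=1
  k=2: a=2, p=26, q=3
  k=3: a=3, p=87, q=10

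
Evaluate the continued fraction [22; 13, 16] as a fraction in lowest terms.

Using pₖ = aₖpₖ₋₁ + pₖ₋₂ and qₖ = aₖqₖ₋₁ + qₖ₋₂:
  k=0: a=22, p=22, q=1
  k=1: a=13, p=287, q=13
  k=2: a=16, p=4614, q=209

4614/209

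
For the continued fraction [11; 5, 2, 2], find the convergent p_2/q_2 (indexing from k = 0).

Using pₖ = aₖpₖ₋₁ + pₖ₋₂, qₖ = aₖqₖ₋₁ + qₖ₋₂ (with p₋₁=1, p₋₂=0, q₋₁=0, q₋₂=1):
  k=0: a=11, p=11, q=1
  k=1: a=5, p=56, q=5
  k=2: a=2, p=123, q=11

123/11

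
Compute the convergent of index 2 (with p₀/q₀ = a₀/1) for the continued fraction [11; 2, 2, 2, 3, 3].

Using pₖ = aₖpₖ₋₁ + pₖ₋₂, qₖ = aₖqₖ₋₁ + qₖ₋₂ (with p₋₁=1, p₋₂=0, q₋₁=0, q₋₂=1):
  k=0: a=11, p=11, q=1
  k=1: a=2, p=23, q=2
  k=2: a=2, p=57, q=5

57/5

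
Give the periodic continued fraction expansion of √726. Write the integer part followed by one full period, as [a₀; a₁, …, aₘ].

[26; 1, 16, 1, 52]

a₀ = ⌊√726⌋ = 26.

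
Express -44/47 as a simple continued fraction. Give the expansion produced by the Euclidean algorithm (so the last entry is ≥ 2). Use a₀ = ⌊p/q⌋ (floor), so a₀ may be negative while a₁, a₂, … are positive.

[-1; 15, 1, 2]

-44 = -1·47 + 3
47 = 15·3 + 2
3 = 1·2 + 1
2 = 2·1 + 0  (stop)
So -44/47 = [-1; 15, 1, 2].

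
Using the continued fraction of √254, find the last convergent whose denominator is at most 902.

8144/511

√254 = [15; 1, 14, 1, 30, …] (period length 4).
Convergents:
  p_0/q_0 = 15/1
  p_1/q_1 = 16/1
  p_2/q_2 = 239/15
  p_3/q_3 = 255/16
  p_4/q_4 = 7889/495
  p_5/q_5 = 8144/511
  p_6/q_6 = 121905/7649
q_5 = 511 ≤ 902 < 7649 = q_6, so the answer is 8144/511.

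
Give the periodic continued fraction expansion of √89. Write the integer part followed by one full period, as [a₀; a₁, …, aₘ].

[9; 2, 3, 3, 2, 18]

a₀ = ⌊√89⌋ = 9.
With m₀=0, d₀=1 and mₖ₊₁ = dₖaₖ − mₖ, dₖ₊₁ = (n − mₖ₊₁²)/dₖ, aₖ₊₁ = ⌊(a₀+mₖ₊₁)/dₖ₊₁⌋:
  k=1: m=9, d=8, a=2
  k=2: m=7, d=5, a=3
  k=3: m=8, d=5, a=3
  k=4: m=7, d=8, a=2
  k=5: m=9, d=1, a=18
d=1 and a=2a₀=18 at k=5, so the next step gives (m, d) = (9, 8) again — its k=1 value — and the period has length 5.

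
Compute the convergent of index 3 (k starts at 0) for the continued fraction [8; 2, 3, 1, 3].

76/9

Using pₖ = aₖpₖ₋₁ + pₖ₋₂, qₖ = aₖqₖ₋₁ + qₖ₋₂ (with p₋₁=1, p₋₂=0, q₋₁=0, q₋₂=1):
  k=0: a=8, p=8, q=1
  k=1: a=2, p=17, q=2
  k=2: a=3, p=59, q=7
  k=3: a=1, p=76, q=9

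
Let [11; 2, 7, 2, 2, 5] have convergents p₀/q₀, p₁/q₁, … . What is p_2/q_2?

Using pₖ = aₖpₖ₋₁ + pₖ₋₂, qₖ = aₖqₖ₋₁ + qₖ₋₂ (with p₋₁=1, p₋₂=0, q₋₁=0, q₋₂=1):
  k=0: a=11, p=11, q=1
  k=1: a=2, p=23, q=2
  k=2: a=7, p=172, q=15

172/15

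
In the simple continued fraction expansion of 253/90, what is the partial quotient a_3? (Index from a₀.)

3

253 = 2·90 + 73   →  a_0 = 2
90 = 1·73 + 17   →  a_1 = 1
73 = 4·17 + 5   →  a_2 = 4
17 = 3·5 + 2   →  a_3 = 3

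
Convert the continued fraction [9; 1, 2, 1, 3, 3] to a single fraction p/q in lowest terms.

Fold from the inside: start with 3/1.
  3 + 1/3 = 10/3
  1 + 3/10 = 13/10
  2 + 10/13 = 36/13
  1 + 13/36 = 49/36
  9 + 36/49 = 477/49

477/49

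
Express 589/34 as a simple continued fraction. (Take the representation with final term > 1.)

589 = 17*34 + 11
34 = 3*11 + 1
11 = 11*1 + 0  (stop)
So 589/34 = [17; 3, 11].

[17; 3, 11]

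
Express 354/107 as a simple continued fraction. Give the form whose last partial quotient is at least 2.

[3; 3, 4, 8]

354 = 3·107 + 33
107 = 3·33 + 8
33 = 4·8 + 1
8 = 8·1 + 0  (stop)
So 354/107 = [3; 3, 4, 8].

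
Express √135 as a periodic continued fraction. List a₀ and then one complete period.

a₀ = ⌊√135⌋ = 11.

[11; 1, 1, 1, 1, 1, 1, 1, 22]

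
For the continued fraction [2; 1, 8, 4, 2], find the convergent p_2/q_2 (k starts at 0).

26/9

Using pₖ = aₖpₖ₋₁ + pₖ₋₂, qₖ = aₖqₖ₋₁ + qₖ₋₂ (with p₋₁=1, p₋₂=0, q₋₁=0, q₋₂=1):
  k=0: a=2, p=2, q=1
  k=1: a=1, p=3, q=1
  k=2: a=8, p=26, q=9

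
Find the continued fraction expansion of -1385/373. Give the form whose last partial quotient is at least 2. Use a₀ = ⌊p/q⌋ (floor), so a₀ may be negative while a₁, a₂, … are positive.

-1385 = -4×373 + 107
373 = 3×107 + 52
107 = 2×52 + 3
52 = 17×3 + 1
3 = 3×1 + 0  (stop)
So -1385/373 = [-4; 3, 2, 17, 3].

[-4; 3, 2, 17, 3]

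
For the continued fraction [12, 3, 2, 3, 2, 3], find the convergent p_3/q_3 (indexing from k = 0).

295/24

Using pₖ = aₖpₖ₋₁ + pₖ₋₂, qₖ = aₖqₖ₋₁ + qₖ₋₂ (with p₋₁=1, p₋₂=0, q₋₁=0, q₋₂=1):
  k=0: a=12, p=12, q=1
  k=1: a=3, p=37, q=3
  k=2: a=2, p=86, q=7
  k=3: a=3, p=295, q=24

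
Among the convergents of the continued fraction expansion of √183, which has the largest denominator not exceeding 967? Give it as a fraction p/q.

√183 = [13; 1, 1, 8, 1, 1, 26, …] (period length 6).
Convergents:
  p_0/q_0 = 13/1
  p_1/q_1 = 14/1
  p_2/q_2 = 27/2
  p_3/q_3 = 230/17
  p_4/q_4 = 257/19
  p_5/q_5 = 487/36
  p_6/q_6 = 12919/955
  p_7/q_7 = 13406/991
q_6 = 955 ≤ 967 < 991 = q_7, so the answer is 12919/955.

12919/955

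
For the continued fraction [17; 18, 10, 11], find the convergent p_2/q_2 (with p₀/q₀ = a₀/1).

3087/181

Using pₖ = aₖpₖ₋₁ + pₖ₋₂, qₖ = aₖqₖ₋₁ + qₖ₋₂ (with p₋₁=1, p₋₂=0, q₋₁=0, q₋₂=1):
  k=0: a=17, p=17, q=1
  k=1: a=18, p=307, q=18
  k=2: a=10, p=3087, q=181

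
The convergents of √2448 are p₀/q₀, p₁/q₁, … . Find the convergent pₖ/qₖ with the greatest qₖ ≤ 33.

1039/21

√2448 = [49; 2, 10, 2, 98, …] (period length 4).
Convergents:
  p_0/q_0 = 49/1
  p_1/q_1 = 99/2
  p_2/q_2 = 1039/21
  p_3/q_3 = 2177/44
q_2 = 21 ≤ 33 < 44 = q_3, so the answer is 1039/21.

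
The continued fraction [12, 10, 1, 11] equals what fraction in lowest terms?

Using pₖ = aₖpₖ₋₁ + pₖ₋₂ and qₖ = aₖqₖ₋₁ + qₖ₋₂:
  k=0: a=12, p=12, q=1
  k=1: a=10, p=121, q=10
  k=2: a=1, p=133, q=11
  k=3: a=11, p=1584, q=131

1584/131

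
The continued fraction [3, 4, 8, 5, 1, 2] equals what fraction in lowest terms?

1858/573

Using pₖ = aₖpₖ₋₁ + pₖ₋₂ and qₖ = aₖqₖ₋₁ + qₖ₋₂:
  k=0: a=3, p=3, q=1
  k=1: a=4, p=13, q=4
  k=2: a=8, p=107, q=33
  k=3: a=5, p=548, q=169
  k=4: a=1, p=655, q=202
  k=5: a=2, p=1858, q=573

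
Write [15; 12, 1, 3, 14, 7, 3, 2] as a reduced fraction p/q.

564445/37434

Using pₖ = aₖpₖ₋₁ + pₖ₋₂ and qₖ = aₖqₖ₋₁ + qₖ₋₂:
  k=0: a=15, p=15, q=1
  k=1: a=12, p=181, q=12
  k=2: a=1, p=196, q=13
  k=3: a=3, p=769, q=51
  k=4: a=14, p=10962, q=727
  k=5: a=7, p=77503, q=5140
  k=6: a=3, p=243471, q=16147
  k=7: a=2, p=564445, q=37434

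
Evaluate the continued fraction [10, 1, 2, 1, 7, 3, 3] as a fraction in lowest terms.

3459/322

Fold from the inside: start with 3/1.
  3 + 1/3 = 10/3
  7 + 3/10 = 73/10
  1 + 10/73 = 83/73
  2 + 73/83 = 239/83
  1 + 83/239 = 322/239
  10 + 239/322 = 3459/322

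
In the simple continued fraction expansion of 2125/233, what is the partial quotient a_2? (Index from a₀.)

2125 = 9·233 + 28   →  a_0 = 9
233 = 8·28 + 9   →  a_1 = 8
28 = 3·9 + 1   →  a_2 = 3

3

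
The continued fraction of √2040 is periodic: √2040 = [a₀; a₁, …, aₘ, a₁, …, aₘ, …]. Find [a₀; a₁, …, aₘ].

[45; 6, 90]

a₀ = ⌊√2040⌋ = 45.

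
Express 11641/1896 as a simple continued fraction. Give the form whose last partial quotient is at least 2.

11641 = 6×1896 + 265
1896 = 7×265 + 41
265 = 6×41 + 19
41 = 2×19 + 3
19 = 6×3 + 1
3 = 3×1 + 0  (stop)
So 11641/1896 = [6; 7, 6, 2, 6, 3].

[6; 7, 6, 2, 6, 3]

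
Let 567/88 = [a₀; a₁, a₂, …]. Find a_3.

567 = 6·88 + 39   →  a_0 = 6
88 = 2·39 + 10   →  a_1 = 2
39 = 3·10 + 9   →  a_2 = 3
10 = 1·9 + 1   →  a_3 = 1

1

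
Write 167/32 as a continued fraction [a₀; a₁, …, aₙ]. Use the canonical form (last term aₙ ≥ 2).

167 = 5·32 + 7
32 = 4·7 + 4
7 = 1·4 + 3
4 = 1·3 + 1
3 = 3·1 + 0  (stop)
So 167/32 = [5; 4, 1, 1, 3].

[5; 4, 1, 1, 3]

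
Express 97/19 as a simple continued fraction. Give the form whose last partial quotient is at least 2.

97 = 5·19 + 2
19 = 9·2 + 1
2 = 2·1 + 0  (stop)
So 97/19 = [5; 9, 2].

[5; 9, 2]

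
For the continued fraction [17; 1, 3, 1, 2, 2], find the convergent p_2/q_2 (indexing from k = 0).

71/4

Using pₖ = aₖpₖ₋₁ + pₖ₋₂, qₖ = aₖqₖ₋₁ + qₖ₋₂ (with p₋₁=1, p₋₂=0, q₋₁=0, q₋₂=1):
  k=0: a=17, p=17, q=1
  k=1: a=1, p=18, q=1
  k=2: a=3, p=71, q=4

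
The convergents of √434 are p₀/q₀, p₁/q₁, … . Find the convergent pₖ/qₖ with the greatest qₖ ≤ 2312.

31249/1500

√434 = [20; 1, 4, 1, 40, …] (period length 4).
Convergents:
  p_0/q_0 = 20/1
  p_1/q_1 = 21/1
  p_2/q_2 = 104/5
  p_3/q_3 = 125/6
  p_4/q_4 = 5104/245
  p_5/q_5 = 5229/251
  p_6/q_6 = 26020/1249
  p_7/q_7 = 31249/1500
  p_8/q_8 = 1275980/61249
q_7 = 1500 ≤ 2312 < 61249 = q_8, so the answer is 31249/1500.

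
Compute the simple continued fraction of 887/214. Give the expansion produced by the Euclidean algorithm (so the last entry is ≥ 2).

[4; 6, 1, 9, 3]

887 = 4·214 + 31
214 = 6·31 + 28
31 = 1·28 + 3
28 = 9·3 + 1
3 = 3·1 + 0  (stop)
So 887/214 = [4; 6, 1, 9, 3].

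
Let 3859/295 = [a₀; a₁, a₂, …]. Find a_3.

2

3859 = 13·295 + 24   →  a_0 = 13
295 = 12·24 + 7   →  a_1 = 12
24 = 3·7 + 3   →  a_2 = 3
7 = 2·3 + 1   →  a_3 = 2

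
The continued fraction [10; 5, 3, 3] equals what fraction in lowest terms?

Using pₖ = aₖpₖ₋₁ + pₖ₋₂ and qₖ = aₖqₖ₋₁ + qₖ₋₂:
  k=0: a=10, p=10, q=1
  k=1: a=5, p=51, q=5
  k=2: a=3, p=163, q=16
  k=3: a=3, p=540, q=53

540/53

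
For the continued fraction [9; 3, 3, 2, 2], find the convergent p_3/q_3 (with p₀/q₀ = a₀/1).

214/23

Using pₖ = aₖpₖ₋₁ + pₖ₋₂, qₖ = aₖqₖ₋₁ + qₖ₋₂ (with p₋₁=1, p₋₂=0, q₋₁=0, q₋₂=1):
  k=0: a=9, p=9, q=1
  k=1: a=3, p=28, q=3
  k=2: a=3, p=93, q=10
  k=3: a=2, p=214, q=23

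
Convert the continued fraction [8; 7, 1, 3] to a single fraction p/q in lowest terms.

252/31

Using pₖ = aₖpₖ₋₁ + pₖ₋₂ and qₖ = aₖqₖ₋₁ + qₖ₋₂:
  k=0: a=8, p=8, q=1
  k=1: a=7, p=57, q=7
  k=2: a=1, p=65, q=8
  k=3: a=3, p=252, q=31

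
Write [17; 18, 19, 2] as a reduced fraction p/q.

12007/704

Using pₖ = aₖpₖ₋₁ + pₖ₋₂ and qₖ = aₖqₖ₋₁ + qₖ₋₂:
  k=0: a=17, p=17, q=1
  k=1: a=18, p=307, q=18
  k=2: a=19, p=5850, q=343
  k=3: a=2, p=12007, q=704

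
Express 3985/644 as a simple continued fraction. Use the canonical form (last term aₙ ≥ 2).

[6; 5, 3, 9, 1, 3]

3985 = 6*644 + 121
644 = 5*121 + 39
121 = 3*39 + 4
39 = 9*4 + 3
4 = 1*3 + 1
3 = 3*1 + 0  (stop)
So 3985/644 = [6; 5, 3, 9, 1, 3].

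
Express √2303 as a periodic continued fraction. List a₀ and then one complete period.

a₀ = ⌊√2303⌋ = 47.

[47; 1, 94]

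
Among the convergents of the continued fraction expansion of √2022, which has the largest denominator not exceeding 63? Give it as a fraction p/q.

√2022 = [44; 1, 28, 1, 88, …] (period length 4).
Convergents:
  p_0/q_0 = 44/1
  p_1/q_1 = 45/1
  p_2/q_2 = 1304/29
  p_3/q_3 = 1349/30
  p_4/q_4 = 120016/2669
q_3 = 30 ≤ 63 < 2669 = q_4, so the answer is 1349/30.

1349/30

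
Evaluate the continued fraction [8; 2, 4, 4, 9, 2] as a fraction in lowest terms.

Using pₖ = aₖpₖ₋₁ + pₖ₋₂ and qₖ = aₖqₖ₋₁ + qₖ₋₂:
  k=0: a=8, p=8, q=1
  k=1: a=2, p=17, q=2
  k=2: a=4, p=76, q=9
  k=3: a=4, p=321, q=38
  k=4: a=9, p=2965, q=351
  k=5: a=2, p=6251, q=740

6251/740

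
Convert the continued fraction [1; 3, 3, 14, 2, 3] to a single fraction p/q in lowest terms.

1341/1031

Fold from the inside: start with 3/1.
  2 + 1/3 = 7/3
  14 + 3/7 = 101/7
  3 + 7/101 = 310/101
  3 + 101/310 = 1031/310
  1 + 310/1031 = 1341/1031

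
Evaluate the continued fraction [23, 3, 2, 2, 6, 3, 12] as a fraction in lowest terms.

98695/4237

Fold from the inside: start with 12/1.
  3 + 1/12 = 37/12
  6 + 12/37 = 234/37
  2 + 37/234 = 505/234
  2 + 234/505 = 1244/505
  3 + 505/1244 = 4237/1244
  23 + 1244/4237 = 98695/4237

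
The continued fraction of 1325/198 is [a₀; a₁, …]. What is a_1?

1

1325 = 6·198 + 137   →  a_0 = 6
198 = 1·137 + 61   →  a_1 = 1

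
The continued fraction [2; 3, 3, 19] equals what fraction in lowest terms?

444/193

Fold from the inside: start with 19/1.
  3 + 1/19 = 58/19
  3 + 19/58 = 193/58
  2 + 58/193 = 444/193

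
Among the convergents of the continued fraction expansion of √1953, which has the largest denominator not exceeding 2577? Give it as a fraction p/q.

45165/1022

√1953 = [44; 5, 5, 3, 12, 3, 5, 5, 88, …] (period length 8).
Convergents:
  p_0/q_0 = 44/1
  p_1/q_1 = 221/5
  p_2/q_2 = 1149/26
  p_3/q_3 = 3668/83
  p_4/q_4 = 45165/1022
  p_5/q_5 = 139163/3149
q_4 = 1022 ≤ 2577 < 3149 = q_5, so the answer is 45165/1022.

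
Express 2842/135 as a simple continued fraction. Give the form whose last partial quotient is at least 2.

[21; 19, 3, 2]

2842 = 21·135 + 7
135 = 19·7 + 2
7 = 3·2 + 1
2 = 2·1 + 0  (stop)
So 2842/135 = [21; 19, 3, 2].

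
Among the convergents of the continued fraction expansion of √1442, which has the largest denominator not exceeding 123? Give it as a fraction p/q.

1443/38

√1442 = [37; 1, 36, 1, 74, …] (period length 4).
Convergents:
  p_0/q_0 = 37/1
  p_1/q_1 = 38/1
  p_2/q_2 = 1405/37
  p_3/q_3 = 1443/38
  p_4/q_4 = 108187/2849
q_3 = 38 ≤ 123 < 2849 = q_4, so the answer is 1443/38.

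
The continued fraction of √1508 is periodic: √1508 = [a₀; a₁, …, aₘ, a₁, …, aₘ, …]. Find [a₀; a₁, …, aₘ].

[38; 1, 4, 1, 76]

a₀ = ⌊√1508⌋ = 38.
With m₀=0, d₀=1 and mₖ₊₁ = dₖaₖ − mₖ, dₖ₊₁ = (n − mₖ₊₁²)/dₖ, aₖ₊₁ = ⌊(a₀+mₖ₊₁)/dₖ₊₁⌋:
  k=1: m=38, d=64, a=1
  k=2: m=26, d=13, a=4
  k=3: m=26, d=64, a=1
  k=4: m=38, d=1, a=76
d=1 and a=2a₀=76 at k=4, so the next step gives (m, d) = (38, 64) again — its k=1 value — and the period has length 4.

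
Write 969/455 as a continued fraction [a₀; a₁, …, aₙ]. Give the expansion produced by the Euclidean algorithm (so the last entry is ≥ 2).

[2; 7, 1, 2, 2, 8]

969 = 2·455 + 59
455 = 7·59 + 42
59 = 1·42 + 17
42 = 2·17 + 8
17 = 2·8 + 1
8 = 8·1 + 0  (stop)
So 969/455 = [2; 7, 1, 2, 2, 8].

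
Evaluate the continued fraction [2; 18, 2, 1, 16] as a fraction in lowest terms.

1884/917

Using pₖ = aₖpₖ₋₁ + pₖ₋₂ and qₖ = aₖqₖ₋₁ + qₖ₋₂:
  k=0: a=2, p=2, q=1
  k=1: a=18, p=37, q=18
  k=2: a=2, p=76, q=37
  k=3: a=1, p=113, q=55
  k=4: a=16, p=1884, q=917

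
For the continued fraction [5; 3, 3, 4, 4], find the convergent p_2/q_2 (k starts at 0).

53/10

Using pₖ = aₖpₖ₋₁ + pₖ₋₂, qₖ = aₖqₖ₋₁ + qₖ₋₂ (with p₋₁=1, p₋₂=0, q₋₁=0, q₋₂=1):
  k=0: a=5, p=5, q=1
  k=1: a=3, p=16, q=3
  k=2: a=3, p=53, q=10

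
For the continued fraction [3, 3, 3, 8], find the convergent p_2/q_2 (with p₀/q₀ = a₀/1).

Using pₖ = aₖpₖ₋₁ + pₖ₋₂, qₖ = aₖqₖ₋₁ + qₖ₋₂ (with p₋₁=1, p₋₂=0, q₋₁=0, q₋₂=1):
  k=0: a=3, p=3, q=1
  k=1: a=3, p=10, q=3
  k=2: a=3, p=33, q=10

33/10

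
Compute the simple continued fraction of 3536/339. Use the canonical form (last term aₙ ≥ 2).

3536 = 10·339 + 146
339 = 2·146 + 47
146 = 3·47 + 5
47 = 9·5 + 2
5 = 2·2 + 1
2 = 2·1 + 0  (stop)
So 3536/339 = [10; 2, 3, 9, 2, 2].

[10; 2, 3, 9, 2, 2]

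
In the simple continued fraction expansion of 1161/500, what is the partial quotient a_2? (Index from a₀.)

1161 = 2·500 + 161   →  a_0 = 2
500 = 3·161 + 17   →  a_1 = 3
161 = 9·17 + 8   →  a_2 = 9

9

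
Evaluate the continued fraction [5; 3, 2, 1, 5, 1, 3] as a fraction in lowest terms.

Using pₖ = aₖpₖ₋₁ + pₖ₋₂ and qₖ = aₖqₖ₋₁ + qₖ₋₂:
  k=0: a=5, p=5, q=1
  k=1: a=3, p=16, q=3
  k=2: a=2, p=37, q=7
  k=3: a=1, p=53, q=10
  k=4: a=5, p=302, q=57
  k=5: a=1, p=355, q=67
  k=6: a=3, p=1367, q=258

1367/258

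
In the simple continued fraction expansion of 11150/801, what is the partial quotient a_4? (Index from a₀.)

1

11150 = 13·801 + 737   →  a_0 = 13
801 = 1·737 + 64   →  a_1 = 1
737 = 11·64 + 33   →  a_2 = 11
64 = 1·33 + 31   →  a_3 = 1
33 = 1·31 + 2   →  a_4 = 1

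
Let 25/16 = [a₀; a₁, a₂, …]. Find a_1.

1

25 = 1·16 + 9   →  a_0 = 1
16 = 1·9 + 7   →  a_1 = 1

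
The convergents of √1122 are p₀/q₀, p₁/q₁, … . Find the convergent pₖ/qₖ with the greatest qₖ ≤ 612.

8977/268

√1122 = [33; 2, 66, …] (period length 2).
Convergents:
  p_0/q_0 = 33/1
  p_1/q_1 = 67/2
  p_2/q_2 = 4455/133
  p_3/q_3 = 8977/268
  p_4/q_4 = 596937/17821
q_3 = 268 ≤ 612 < 17821 = q_4, so the answer is 8977/268.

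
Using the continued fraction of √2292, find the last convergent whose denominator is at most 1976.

36720/767

√2292 = [47; 1, 6, 1, 94, …] (period length 4).
Convergents:
  p_0/q_0 = 47/1
  p_1/q_1 = 48/1
  p_2/q_2 = 335/7
  p_3/q_3 = 383/8
  p_4/q_4 = 36337/759
  p_5/q_5 = 36720/767
  p_6/q_6 = 256657/5361
q_5 = 767 ≤ 1976 < 5361 = q_6, so the answer is 36720/767.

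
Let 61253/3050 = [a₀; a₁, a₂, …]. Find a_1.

61253 = 20·3050 + 253   →  a_0 = 20
3050 = 12·253 + 14   →  a_1 = 12

12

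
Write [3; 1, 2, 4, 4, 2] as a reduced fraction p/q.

454/123

Using pₖ = aₖpₖ₋₁ + pₖ₋₂ and qₖ = aₖqₖ₋₁ + qₖ₋₂:
  k=0: a=3, p=3, q=1
  k=1: a=1, p=4, q=1
  k=2: a=2, p=11, q=3
  k=3: a=4, p=48, q=13
  k=4: a=4, p=203, q=55
  k=5: a=2, p=454, q=123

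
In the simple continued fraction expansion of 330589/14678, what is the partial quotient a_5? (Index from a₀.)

330589 = 22·14678 + 7673   →  a_0 = 22
14678 = 1·7673 + 7005   →  a_1 = 1
7673 = 1·7005 + 668   →  a_2 = 1
7005 = 10·668 + 325   →  a_3 = 10
668 = 2·325 + 18   →  a_4 = 2
325 = 18·18 + 1   →  a_5 = 18

18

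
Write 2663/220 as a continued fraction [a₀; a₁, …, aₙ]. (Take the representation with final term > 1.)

[12; 9, 1, 1, 3, 3]

2663 = 12*220 + 23
220 = 9*23 + 13
23 = 1*13 + 10
13 = 1*10 + 3
10 = 3*3 + 1
3 = 3*1 + 0  (stop)
So 2663/220 = [12; 9, 1, 1, 3, 3].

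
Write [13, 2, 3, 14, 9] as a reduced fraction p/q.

12181/907

Using pₖ = aₖpₖ₋₁ + pₖ₋₂ and qₖ = aₖqₖ₋₁ + qₖ₋₂:
  k=0: a=13, p=13, q=1
  k=1: a=2, p=27, q=2
  k=2: a=3, p=94, q=7
  k=3: a=14, p=1343, q=100
  k=4: a=9, p=12181, q=907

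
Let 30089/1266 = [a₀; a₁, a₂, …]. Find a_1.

30089 = 23·1266 + 971   →  a_0 = 23
1266 = 1·971 + 295   →  a_1 = 1

1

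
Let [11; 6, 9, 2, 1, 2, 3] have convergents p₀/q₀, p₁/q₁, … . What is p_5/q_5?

Using pₖ = aₖpₖ₋₁ + pₖ₋₂, qₖ = aₖqₖ₋₁ + qₖ₋₂ (with p₋₁=1, p₋₂=0, q₋₁=0, q₋₂=1):
  k=0: a=11, p=11, q=1
  k=1: a=6, p=67, q=6
  k=2: a=9, p=614, q=55
  k=3: a=2, p=1295, q=116
  k=4: a=1, p=1909, q=171
  k=5: a=2, p=5113, q=458

5113/458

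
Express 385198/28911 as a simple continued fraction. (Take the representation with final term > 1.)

[13; 3, 11, 17, 3, 1, 3, 3]

385198 = 13·28911 + 9355
28911 = 3·9355 + 846
9355 = 11·846 + 49
846 = 17·49 + 13
49 = 3·13 + 10
13 = 1·10 + 3
10 = 3·3 + 1
3 = 3·1 + 0  (stop)
So 385198/28911 = [13; 3, 11, 17, 3, 1, 3, 3].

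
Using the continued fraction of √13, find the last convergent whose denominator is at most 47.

137/38

√13 = [3; 1, 1, 1, 1, 6, …] (period length 5).
Convergents:
  p_0/q_0 = 3/1
  p_1/q_1 = 4/1
  p_2/q_2 = 7/2
  p_3/q_3 = 11/3
  p_4/q_4 = 18/5
  p_5/q_5 = 119/33
  p_6/q_6 = 137/38
  p_7/q_7 = 256/71
q_6 = 38 ≤ 47 < 71 = q_7, so the answer is 137/38.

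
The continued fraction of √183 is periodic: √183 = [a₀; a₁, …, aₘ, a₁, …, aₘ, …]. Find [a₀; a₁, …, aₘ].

a₀ = ⌊√183⌋ = 13.
With m₀=0, d₀=1 and mₖ₊₁ = dₖaₖ − mₖ, dₖ₊₁ = (n − mₖ₊₁²)/dₖ, aₖ₊₁ = ⌊(a₀+mₖ₊₁)/dₖ₊₁⌋:
  k=1: m=13, d=14, a=1
  k=2: m=1, d=13, a=1
  k=3: m=12, d=3, a=8
  k=4: m=12, d=13, a=1
  k=5: m=1, d=14, a=1
  k=6: m=13, d=1, a=26
d=1 and a=2a₀=26 at k=6, so the next step gives (m, d) = (13, 14) again — its k=1 value — and the period has length 6.

[13; 1, 1, 8, 1, 1, 26]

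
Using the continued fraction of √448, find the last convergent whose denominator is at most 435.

5355/253

√448 = [21; 6, 42, …] (period length 2).
Convergents:
  p_0/q_0 = 21/1
  p_1/q_1 = 127/6
  p_2/q_2 = 5355/253
  p_3/q_3 = 32257/1524
q_2 = 253 ≤ 435 < 1524 = q_3, so the answer is 5355/253.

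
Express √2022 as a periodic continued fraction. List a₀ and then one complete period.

a₀ = ⌊√2022⌋ = 44.
With m₀=0, d₀=1 and mₖ₊₁ = dₖaₖ − mₖ, dₖ₊₁ = (n − mₖ₊₁²)/dₖ, aₖ₊₁ = ⌊(a₀+mₖ₊₁)/dₖ₊₁⌋:
  k=1: m=44, d=86, a=1
  k=2: m=42, d=3, a=28
  k=3: m=42, d=86, a=1
  k=4: m=44, d=1, a=88
d=1 and a=2a₀=88 at k=4, so the next step gives (m, d) = (44, 86) again — its k=1 value — and the period has length 4.

[44; 1, 28, 1, 88]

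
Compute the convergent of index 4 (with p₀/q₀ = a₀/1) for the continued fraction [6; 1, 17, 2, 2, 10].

639/92

Using pₖ = aₖpₖ₋₁ + pₖ₋₂, qₖ = aₖqₖ₋₁ + qₖ₋₂ (with p₋₁=1, p₋₂=0, q₋₁=0, q₋₂=1):
  k=0: a=6, p=6, q=1
  k=1: a=1, p=7, q=1
  k=2: a=17, p=125, q=18
  k=3: a=2, p=257, q=37
  k=4: a=2, p=639, q=92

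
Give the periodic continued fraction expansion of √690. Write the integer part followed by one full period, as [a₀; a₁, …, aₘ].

[26; 3, 1, 2, 1, 3, 52]

a₀ = ⌊√690⌋ = 26.
With m₀=0, d₀=1 and mₖ₊₁ = dₖaₖ − mₖ, dₖ₊₁ = (n − mₖ₊₁²)/dₖ, aₖ₊₁ = ⌊(a₀+mₖ₊₁)/dₖ₊₁⌋:
  k=1: m=26, d=14, a=3
  k=2: m=16, d=31, a=1
  k=3: m=15, d=15, a=2
  k=4: m=15, d=31, a=1
  k=5: m=16, d=14, a=3
  k=6: m=26, d=1, a=52
d=1 and a=2a₀=52 at k=6, so the next step gives (m, d) = (26, 14) again — its k=1 value — and the period has length 6.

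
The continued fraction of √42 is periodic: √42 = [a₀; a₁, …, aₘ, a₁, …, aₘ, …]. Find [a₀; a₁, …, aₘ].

[6; 2, 12]

a₀ = ⌊√42⌋ = 6.
With m₀=0, d₀=1 and mₖ₊₁ = dₖaₖ − mₖ, dₖ₊₁ = (n − mₖ₊₁²)/dₖ, aₖ₊₁ = ⌊(a₀+mₖ₊₁)/dₖ₊₁⌋:
  k=1: m=6, d=6, a=2
  k=2: m=6, d=1, a=12
d=1 and a=2a₀=12 at k=2, so the next step gives (m, d) = (6, 6) again — its k=1 value — and the period has length 2.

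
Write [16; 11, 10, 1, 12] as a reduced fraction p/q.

25342/1575

Using pₖ = aₖpₖ₋₁ + pₖ₋₂ and qₖ = aₖqₖ₋₁ + qₖ₋₂:
  k=0: a=16, p=16, q=1
  k=1: a=11, p=177, q=11
  k=2: a=10, p=1786, q=111
  k=3: a=1, p=1963, q=122
  k=4: a=12, p=25342, q=1575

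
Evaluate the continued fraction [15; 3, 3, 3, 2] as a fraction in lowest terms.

Fold from the inside: start with 2/1.
  3 + 1/2 = 7/2
  3 + 2/7 = 23/7
  3 + 7/23 = 76/23
  15 + 23/76 = 1163/76

1163/76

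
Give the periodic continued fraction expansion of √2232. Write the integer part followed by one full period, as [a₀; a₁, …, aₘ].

a₀ = ⌊√2232⌋ = 47.
With m₀=0, d₀=1 and mₖ₊₁ = dₖaₖ − mₖ, dₖ₊₁ = (n − mₖ₊₁²)/dₖ, aₖ₊₁ = ⌊(a₀+mₖ₊₁)/dₖ₊₁⌋:
  k=1: m=47, d=23, a=4
  k=2: m=45, d=9, a=10
  k=3: m=45, d=23, a=4
  k=4: m=47, d=1, a=94
d=1 and a=2a₀=94 at k=4, so the next step gives (m, d) = (47, 23) again — its k=1 value — and the period has length 4.

[47; 4, 10, 4, 94]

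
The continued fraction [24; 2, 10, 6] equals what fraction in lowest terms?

3133/128

Using pₖ = aₖpₖ₋₁ + pₖ₋₂ and qₖ = aₖqₖ₋₁ + qₖ₋₂:
  k=0: a=24, p=24, q=1
  k=1: a=2, p=49, q=2
  k=2: a=10, p=514, q=21
  k=3: a=6, p=3133, q=128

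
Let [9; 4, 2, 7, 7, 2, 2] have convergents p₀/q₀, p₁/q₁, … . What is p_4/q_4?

4409/478

Using pₖ = aₖpₖ₋₁ + pₖ₋₂, qₖ = aₖqₖ₋₁ + qₖ₋₂ (with p₋₁=1, p₋₂=0, q₋₁=0, q₋₂=1):
  k=0: a=9, p=9, q=1
  k=1: a=4, p=37, q=4
  k=2: a=2, p=83, q=9
  k=3: a=7, p=618, q=67
  k=4: a=7, p=4409, q=478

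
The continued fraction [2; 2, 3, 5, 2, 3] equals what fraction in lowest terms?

Fold from the inside: start with 3/1.
  2 + 1/3 = 7/3
  5 + 3/7 = 38/7
  3 + 7/38 = 121/38
  2 + 38/121 = 280/121
  2 + 121/280 = 681/280

681/280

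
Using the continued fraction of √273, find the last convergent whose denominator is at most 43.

380/23

√273 = [16; 1, 1, 10, 1, 1, 32, …] (period length 6).
Convergents:
  p_0/q_0 = 16/1
  p_1/q_1 = 17/1
  p_2/q_2 = 33/2
  p_3/q_3 = 347/21
  p_4/q_4 = 380/23
  p_5/q_5 = 727/44
q_4 = 23 ≤ 43 < 44 = q_5, so the answer is 380/23.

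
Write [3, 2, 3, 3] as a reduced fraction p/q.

79/23

Fold from the inside: start with 3/1.
  3 + 1/3 = 10/3
  2 + 3/10 = 23/10
  3 + 10/23 = 79/23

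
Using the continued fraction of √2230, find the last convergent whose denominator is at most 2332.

72251/1530

√2230 = [47; 4, 2, 18, 2, 4, 94, …] (period length 6).
Convergents:
  p_0/q_0 = 47/1
  p_1/q_1 = 189/4
  p_2/q_2 = 425/9
  p_3/q_3 = 7839/166
  p_4/q_4 = 16103/341
  p_5/q_5 = 72251/1530
  p_6/q_6 = 6807697/144161
q_5 = 1530 ≤ 2332 < 144161 = q_6, so the answer is 72251/1530.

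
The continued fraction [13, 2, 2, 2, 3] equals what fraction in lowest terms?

550/41

Using pₖ = aₖpₖ₋₁ + pₖ₋₂ and qₖ = aₖqₖ₋₁ + qₖ₋₂:
  k=0: a=13, p=13, q=1
  k=1: a=2, p=27, q=2
  k=2: a=2, p=67, q=5
  k=3: a=2, p=161, q=12
  k=4: a=3, p=550, q=41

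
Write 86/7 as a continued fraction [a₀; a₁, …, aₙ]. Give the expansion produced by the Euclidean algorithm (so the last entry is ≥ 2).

86 = 12*7 + 2
7 = 3*2 + 1
2 = 2*1 + 0  (stop)
So 86/7 = [12; 3, 2].

[12; 3, 2]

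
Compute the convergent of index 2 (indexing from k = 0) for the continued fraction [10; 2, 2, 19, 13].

52/5

Using pₖ = aₖpₖ₋₁ + pₖ₋₂, qₖ = aₖqₖ₋₁ + qₖ₋₂ (with p₋₁=1, p₋₂=0, q₋₁=0, q₋₂=1):
  k=0: a=10, p=10, q=1
  k=1: a=2, p=21, q=2
  k=2: a=2, p=52, q=5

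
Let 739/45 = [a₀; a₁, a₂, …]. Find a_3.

739 = 16·45 + 19   →  a_0 = 16
45 = 2·19 + 7   →  a_1 = 2
19 = 2·7 + 5   →  a_2 = 2
7 = 1·5 + 2   →  a_3 = 1

1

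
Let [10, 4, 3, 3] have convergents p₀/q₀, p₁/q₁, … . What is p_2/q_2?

Using pₖ = aₖpₖ₋₁ + pₖ₋₂, qₖ = aₖqₖ₋₁ + qₖ₋₂ (with p₋₁=1, p₋₂=0, q₋₁=0, q₋₂=1):
  k=0: a=10, p=10, q=1
  k=1: a=4, p=41, q=4
  k=2: a=3, p=133, q=13

133/13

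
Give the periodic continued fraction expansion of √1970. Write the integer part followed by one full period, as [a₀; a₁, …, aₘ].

[44; 2, 1, 1, 2, 88]

a₀ = ⌊√1970⌋ = 44.
With m₀=0, d₀=1 and mₖ₊₁ = dₖaₖ − mₖ, dₖ₊₁ = (n − mₖ₊₁²)/dₖ, aₖ₊₁ = ⌊(a₀+mₖ₊₁)/dₖ₊₁⌋:
  k=1: m=44, d=34, a=2
  k=2: m=24, d=41, a=1
  k=3: m=17, d=41, a=1
  k=4: m=24, d=34, a=2
  k=5: m=44, d=1, a=88
d=1 and a=2a₀=88 at k=5, so the next step gives (m, d) = (44, 34) again — its k=1 value — and the period has length 5.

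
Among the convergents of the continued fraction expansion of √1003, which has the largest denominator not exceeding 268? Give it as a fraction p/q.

√1003 = [31; 1, 2, 31, 2, 1, 62, …] (period length 6).
Convergents:
  p_0/q_0 = 31/1
  p_1/q_1 = 32/1
  p_2/q_2 = 95/3
  p_3/q_3 = 2977/94
  p_4/q_4 = 6049/191
  p_5/q_5 = 9026/285
q_4 = 191 ≤ 268 < 285 = q_5, so the answer is 6049/191.

6049/191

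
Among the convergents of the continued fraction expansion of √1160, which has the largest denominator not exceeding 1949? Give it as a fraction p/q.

39406/1157

√1160 = [34; 17, 68, …] (period length 2).
Convergents:
  p_0/q_0 = 34/1
  p_1/q_1 = 579/17
  p_2/q_2 = 39406/1157
  p_3/q_3 = 670481/19686
q_2 = 1157 ≤ 1949 < 19686 = q_3, so the answer is 39406/1157.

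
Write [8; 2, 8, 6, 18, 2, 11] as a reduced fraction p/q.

377737/44591

Fold from the inside: start with 11/1.
  2 + 1/11 = 23/11
  18 + 11/23 = 425/23
  6 + 23/425 = 2573/425
  8 + 425/2573 = 21009/2573
  2 + 2573/21009 = 44591/21009
  8 + 21009/44591 = 377737/44591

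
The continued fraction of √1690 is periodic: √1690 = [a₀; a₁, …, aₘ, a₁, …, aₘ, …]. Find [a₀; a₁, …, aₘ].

a₀ = ⌊√1690⌋ = 41.
With m₀=0, d₀=1 and mₖ₊₁ = dₖaₖ − mₖ, dₖ₊₁ = (n − mₖ₊₁²)/dₖ, aₖ₊₁ = ⌊(a₀+mₖ₊₁)/dₖ₊₁⌋:
  k=1: m=41, d=9, a=9
  k=2: m=40, d=10, a=8
  k=3: m=40, d=9, a=9
  k=4: m=41, d=1, a=82
d=1 and a=2a₀=82 at k=4, so the next step gives (m, d) = (41, 9) again — its k=1 value — and the period has length 4.

[41; 9, 8, 9, 82]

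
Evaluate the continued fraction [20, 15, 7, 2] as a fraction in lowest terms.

4555/227

Using pₖ = aₖpₖ₋₁ + pₖ₋₂ and qₖ = aₖqₖ₋₁ + qₖ₋₂:
  k=0: a=20, p=20, q=1
  k=1: a=15, p=301, q=15
  k=2: a=7, p=2127, q=106
  k=3: a=2, p=4555, q=227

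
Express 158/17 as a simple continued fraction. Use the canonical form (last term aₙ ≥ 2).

[9; 3, 2, 2]

158 = 9*17 + 5
17 = 3*5 + 2
5 = 2*2 + 1
2 = 2*1 + 0  (stop)
So 158/17 = [9; 3, 2, 2].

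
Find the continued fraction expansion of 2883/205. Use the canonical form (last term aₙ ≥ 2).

2883 = 14·205 + 13
205 = 15·13 + 10
13 = 1·10 + 3
10 = 3·3 + 1
3 = 3·1 + 0  (stop)
So 2883/205 = [14; 15, 1, 3, 3].

[14; 15, 1, 3, 3]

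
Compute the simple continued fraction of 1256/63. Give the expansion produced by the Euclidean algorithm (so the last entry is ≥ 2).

1256 = 19*63 + 59
63 = 1*59 + 4
59 = 14*4 + 3
4 = 1*3 + 1
3 = 3*1 + 0  (stop)
So 1256/63 = [19; 1, 14, 1, 3].

[19; 1, 14, 1, 3]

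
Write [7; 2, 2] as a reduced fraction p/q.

37/5

Fold from the inside: start with 2/1.
  2 + 1/2 = 5/2
  7 + 2/5 = 37/5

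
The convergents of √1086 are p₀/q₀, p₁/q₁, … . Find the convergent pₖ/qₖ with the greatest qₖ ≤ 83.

√1086 = [32; 1, 20, 1, 64, …] (period length 4).
Convergents:
  p_0/q_0 = 32/1
  p_1/q_1 = 33/1
  p_2/q_2 = 692/21
  p_3/q_3 = 725/22
  p_4/q_4 = 47092/1429
q_3 = 22 ≤ 83 < 1429 = q_4, so the answer is 725/22.

725/22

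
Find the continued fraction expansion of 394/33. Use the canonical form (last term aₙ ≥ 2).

[11; 1, 15, 2]

394 = 11·33 + 31
33 = 1·31 + 2
31 = 15·2 + 1
2 = 2·1 + 0  (stop)
So 394/33 = [11; 1, 15, 2].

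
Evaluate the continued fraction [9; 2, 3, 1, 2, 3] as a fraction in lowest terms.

Using pₖ = aₖpₖ₋₁ + pₖ₋₂ and qₖ = aₖqₖ₋₁ + qₖ₋₂:
  k=0: a=9, p=9, q=1
  k=1: a=2, p=19, q=2
  k=2: a=3, p=66, q=7
  k=3: a=1, p=85, q=9
  k=4: a=2, p=236, q=25
  k=5: a=3, p=793, q=84

793/84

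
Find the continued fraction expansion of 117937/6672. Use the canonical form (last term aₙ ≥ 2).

[17; 1, 2, 11, 13, 1, 13]

117937 = 17×6672 + 4513
6672 = 1×4513 + 2159
4513 = 2×2159 + 195
2159 = 11×195 + 14
195 = 13×14 + 13
14 = 1×13 + 1
13 = 13×1 + 0  (stop)
So 117937/6672 = [17; 1, 2, 11, 13, 1, 13].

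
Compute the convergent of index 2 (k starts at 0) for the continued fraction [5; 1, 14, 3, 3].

89/15

Using pₖ = aₖpₖ₋₁ + pₖ₋₂, qₖ = aₖqₖ₋₁ + qₖ₋₂ (with p₋₁=1, p₋₂=0, q₋₁=0, q₋₂=1):
  k=0: a=5, p=5, q=1
  k=1: a=1, p=6, q=1
  k=2: a=14, p=89, q=15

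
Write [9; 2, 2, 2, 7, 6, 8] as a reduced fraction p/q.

Fold from the inside: start with 8/1.
  6 + 1/8 = 49/8
  7 + 8/49 = 351/49
  2 + 49/351 = 751/351
  2 + 351/751 = 1853/751
  2 + 751/1853 = 4457/1853
  9 + 1853/4457 = 41966/4457

41966/4457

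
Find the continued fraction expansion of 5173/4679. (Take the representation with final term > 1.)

[1; 9, 2, 8, 3, 9]

5173 = 1×4679 + 494
4679 = 9×494 + 233
494 = 2×233 + 28
233 = 8×28 + 9
28 = 3×9 + 1
9 = 9×1 + 0  (stop)
So 5173/4679 = [1; 9, 2, 8, 3, 9].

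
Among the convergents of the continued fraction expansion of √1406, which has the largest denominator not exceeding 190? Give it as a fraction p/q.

√1406 = [37; 2, 74, …] (period length 2).
Convergents:
  p_0/q_0 = 37/1
  p_1/q_1 = 75/2
  p_2/q_2 = 5587/149
  p_3/q_3 = 11249/300
q_2 = 149 ≤ 190 < 300 = q_3, so the answer is 5587/149.

5587/149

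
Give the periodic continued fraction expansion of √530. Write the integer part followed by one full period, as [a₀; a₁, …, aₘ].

[23; 46]

a₀ = ⌊√530⌋ = 23.
With m₀=0, d₀=1 and mₖ₊₁ = dₖaₖ − mₖ, dₖ₊₁ = (n − mₖ₊₁²)/dₖ, aₖ₊₁ = ⌊(a₀+mₖ₊₁)/dₖ₊₁⌋:
  k=1: m=23, d=1, a=46
d=1 and a=2a₀=46 at k=1, so the next step gives (m, d) = (23, 1) again — its k=1 value — and the period has length 1.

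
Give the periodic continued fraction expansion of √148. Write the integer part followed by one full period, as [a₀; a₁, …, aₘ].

a₀ = ⌊√148⌋ = 12.
With m₀=0, d₀=1 and mₖ₊₁ = dₖaₖ − mₖ, dₖ₊₁ = (n − mₖ₊₁²)/dₖ, aₖ₊₁ = ⌊(a₀+mₖ₊₁)/dₖ₊₁⌋:
  k=1: m=12, d=4, a=6
  k=2: m=12, d=1, a=24
d=1 and a=2a₀=24 at k=2, so the next step gives (m, d) = (12, 4) again — its k=1 value — and the period has length 2.

[12; 6, 24]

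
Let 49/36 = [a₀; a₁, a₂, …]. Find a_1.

2

49 = 1·36 + 13   →  a_0 = 1
36 = 2·13 + 10   →  a_1 = 2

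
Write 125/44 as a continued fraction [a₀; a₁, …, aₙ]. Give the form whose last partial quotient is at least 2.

[2; 1, 5, 3, 2]

125 = 2·44 + 37
44 = 1·37 + 7
37 = 5·7 + 2
7 = 3·2 + 1
2 = 2·1 + 0  (stop)
So 125/44 = [2; 1, 5, 3, 2].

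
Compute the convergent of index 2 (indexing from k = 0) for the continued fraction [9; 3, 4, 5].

Using pₖ = aₖpₖ₋₁ + pₖ₋₂, qₖ = aₖqₖ₋₁ + qₖ₋₂ (with p₋₁=1, p₋₂=0, q₋₁=0, q₋₂=1):
  k=0: a=9, p=9, q=1
  k=1: a=3, p=28, q=3
  k=2: a=4, p=121, q=13

121/13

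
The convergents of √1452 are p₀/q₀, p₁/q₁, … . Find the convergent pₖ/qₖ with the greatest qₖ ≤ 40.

724/19

√1452 = [38; 9, 1, 1, 18, 1, 1, 9, 76, …] (period length 8).
Convergents:
  p_0/q_0 = 38/1
  p_1/q_1 = 343/9
  p_2/q_2 = 381/10
  p_3/q_3 = 724/19
  p_4/q_4 = 13413/352
q_3 = 19 ≤ 40 < 352 = q_4, so the answer is 724/19.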